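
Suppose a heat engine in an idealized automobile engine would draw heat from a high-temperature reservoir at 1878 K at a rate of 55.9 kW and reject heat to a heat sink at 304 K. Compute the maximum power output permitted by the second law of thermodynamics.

The upper bound on efficiency is η_max = 1 − T_C/T_H = 1 − 304.00/1878.00 = 0.8381.
W_max = η_max · Q_H = 0.8381 × 55.9 = 46.85 kW.

Ẇ_max ≈ 46.85 kW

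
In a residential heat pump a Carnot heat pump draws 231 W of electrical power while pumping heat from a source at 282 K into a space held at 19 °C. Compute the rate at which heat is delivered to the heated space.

Q̇_H ≈ 6650 W

T_H = 19 °C → 19 + 273.15 = 292.15 K.
Reversible heating COP: COP_HP = T_H/(T_H − T_C) = 292.15/10.15 = 28.7833.
Q_H = COP_HP · W = 28.7833 × 231 = 6650 W.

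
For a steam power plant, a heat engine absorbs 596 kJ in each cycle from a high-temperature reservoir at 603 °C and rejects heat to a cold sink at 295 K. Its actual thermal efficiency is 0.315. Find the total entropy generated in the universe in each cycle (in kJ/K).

ΔS_univ ≈ 0.704 kJ/K

T_H = 603 °C → 603 + 273.15 = 876.15 K.
W = η·Q_H = 0.315 × 596 = 187.7 kJ, so Q_C = Q_H − W = 408.3 kJ.
Reservoir entropy changes: ΔS_H = −Q_H/T_H = −596/876.15 = -0.6802 kJ/K and ΔS_C = +Q_C/T_C = 408.3/295.00 = 1.384 kJ/K.
ΔS_univ = −Q_H/T_H + Q_C/T_C = 0.704 kJ/K (> 0, since η = 0.315 < η_Carnot = 0.663).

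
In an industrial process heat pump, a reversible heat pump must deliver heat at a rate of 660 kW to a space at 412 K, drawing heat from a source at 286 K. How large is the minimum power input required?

Ẇ_in ≈ 202 kW

COP_HP = T_H/(T_H − T_C) = 412.00/126.00 = 3.2698.
W = Q_H/COP_HP = 660/3.2698 = 202 kW.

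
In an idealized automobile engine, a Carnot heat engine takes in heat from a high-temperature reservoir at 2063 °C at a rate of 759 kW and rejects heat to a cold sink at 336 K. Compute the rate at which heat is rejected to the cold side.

Q̇_C ≈ 109 kW

T_H = 2063 °C → 2063 + 273.15 = 2336.15 K.
Since the cycle is reversible, η = 1 − T_C/T_H = 1 − 336.00/2336.15 = 0.8562.
For a reversible cycle Q_C/Q_H = T_C/T_H, so Q_C = 759 × 336.00/2336.15 = 109 kW.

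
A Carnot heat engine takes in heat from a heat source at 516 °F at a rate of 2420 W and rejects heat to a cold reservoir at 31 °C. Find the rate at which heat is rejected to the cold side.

T_H = 516 °F → (516 − 32) × 5/9 = 268.89 °C = 542.04 K.
T_C = 31 °C → 31 + 273.15 = 304.15 K.
η_rev = 1 − T_C/T_H = 1 − 304.15/542.04 = 0.4389.
For a reversible cycle Q_C/Q_H = T_C/T_H, so Q_C = 2420 × 304.15/542.04 = 1358 W.

Q̇_C ≈ 1358 W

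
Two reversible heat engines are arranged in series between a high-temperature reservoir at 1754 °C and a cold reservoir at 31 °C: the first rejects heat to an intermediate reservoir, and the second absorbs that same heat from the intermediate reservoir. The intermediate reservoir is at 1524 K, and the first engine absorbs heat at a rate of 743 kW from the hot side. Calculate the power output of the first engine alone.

T_H = 1754 °C → 1754 + 273.15 = 2027.15 K.
T_C = 31 °C → 31 + 273.15 = 304.15 K.
First-stage efficiency η₁ = 1 − T_m/T_H = 1 − 1524.00/2027.15 = 0.2482.
W₁ = η₁·Q_H = 0.2482 × 743 = 184 kW.

Ẇ₁ ≈ 184 kW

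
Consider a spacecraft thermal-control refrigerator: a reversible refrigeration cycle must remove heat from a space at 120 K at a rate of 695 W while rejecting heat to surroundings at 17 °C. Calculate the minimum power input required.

T_H = 17 °C → 17 + 273.15 = 290.15 K.
Carnot COP: COP_R = T_C/(T_H − T_C) = 120.00/170.15 = 0.7053.
W = Q_C/COP_R = 695/0.7053 = 985 W.

Ẇ_in ≈ 985 W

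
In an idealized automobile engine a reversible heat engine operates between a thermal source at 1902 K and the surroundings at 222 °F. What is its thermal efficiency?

T_C = 222 °F → (222 − 32) × 5/9 = 105.56 °C = 378.71 K.
For a reversible engine, η = 1 − T_C/T_H = 1 − 378.71/1902.00 = 0.801.

η ≈ 0.801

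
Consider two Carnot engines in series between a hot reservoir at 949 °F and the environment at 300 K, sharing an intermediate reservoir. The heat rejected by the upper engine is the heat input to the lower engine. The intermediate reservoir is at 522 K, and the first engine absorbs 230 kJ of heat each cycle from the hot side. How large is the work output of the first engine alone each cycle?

T_H = 949 °F → (949 − 32) × 5/9 = 509.44 °C = 782.59 K.
First-stage efficiency η₁ = 1 − T_m/T_H = 1 − 522.00/782.59 = 0.3330.
W₁ = η₁·Q_H = 0.3330 × 230 = 76.6 kJ.

W₁ ≈ 76.6 kJ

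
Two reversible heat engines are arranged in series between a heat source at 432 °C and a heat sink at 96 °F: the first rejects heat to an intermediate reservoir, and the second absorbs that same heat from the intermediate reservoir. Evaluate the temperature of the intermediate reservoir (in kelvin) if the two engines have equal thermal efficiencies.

T_m ≈ 466.6 K

T_H = 432 °C → 432 + 273.15 = 705.15 K.
T_C = 96 °F → (96 − 32) × 5/9 = 35.56 °C = 308.71 K.
Equal efficiencies require 1 − T_m/T_H = 1 − T_C/T_m, i.e. T_m/T_H = T_C/T_m, so T_m = √(T_H·T_C) = √(705.15 × 308.71) = 466.6 K.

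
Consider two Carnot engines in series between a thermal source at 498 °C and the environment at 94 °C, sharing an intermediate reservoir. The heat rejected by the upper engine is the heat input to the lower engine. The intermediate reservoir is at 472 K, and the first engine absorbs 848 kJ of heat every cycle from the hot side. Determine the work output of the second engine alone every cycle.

W₂ ≈ 115.3 kJ

T_H = 498 °C → 498 + 273.15 = 771.15 K.
T_C = 94 °C → 94 + 273.15 = 367.15 K.
Heat entering the second stage: Q_m = Q_H·(T_m/T_H) = 848 × 472.00/771.15 = 519.0 kJ.
Second-stage efficiency η₂ = 1 − T_C/T_m = 1 − 367.15/472.00 = 0.2221, so W₂ = η₂·Q_m = 115.3 kJ.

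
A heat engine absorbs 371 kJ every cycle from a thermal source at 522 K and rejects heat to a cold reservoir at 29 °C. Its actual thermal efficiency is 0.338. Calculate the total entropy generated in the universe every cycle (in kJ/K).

T_C = 29 °C → 29 + 273.15 = 302.15 K.
W = η·Q_H = 0.338 × 371 = 125.4 kJ, so Q_C = Q_H − W = 245.6 kJ.
The hot reservoir loses entropy Q_H/T_H = 371/522.00 = 0.7107 kJ/K; the cold reservoir gains Q_C/T_C = 245.6/302.15 = 0.8128 kJ/K.
ΔS_univ = −Q_H/T_H + Q_C/T_C = 0.1021 kJ/K (> 0, since η = 0.338 < η_Carnot = 0.421).

ΔS_univ ≈ 0.1021 kJ/K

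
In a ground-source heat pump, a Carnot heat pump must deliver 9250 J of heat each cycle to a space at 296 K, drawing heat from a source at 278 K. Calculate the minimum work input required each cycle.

Reversible heating COP: COP_HP = T_H/(T_H − T_C) = 296.00/18.00 = 16.4444.
W = Q_H/COP_HP = 9250/16.4444 = 562 J.

W_in ≈ 562 J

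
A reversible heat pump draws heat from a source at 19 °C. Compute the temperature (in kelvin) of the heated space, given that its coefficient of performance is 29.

T_H ≈ 302.6 K

T_C = 19 °C → 19 + 273.15 = 292.15 K.
COP_HP = T_H/(T_H − T_C) ⇒ T_H = T_C·COP_HP/(COP_HP − 1) = 292.15 × 29/(29 − 1) = 302.6 K.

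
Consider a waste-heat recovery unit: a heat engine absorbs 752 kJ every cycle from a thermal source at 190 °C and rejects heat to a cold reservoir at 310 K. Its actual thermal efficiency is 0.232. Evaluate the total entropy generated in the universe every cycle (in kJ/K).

ΔS_univ ≈ 0.239 kJ/K

T_H = 190 °C → 190 + 273.15 = 463.15 K.
W = η·Q_H = 0.232 × 752 = 174.5 kJ, so Q_C = Q_H − W = 577.5 kJ.
Entropy balance on the reservoirs: −Q_H/T_H = -1.624 kJ/K, +Q_C/T_C = 1.863 kJ/K.
ΔS_univ = −Q_H/T_H + Q_C/T_C = 0.239 kJ/K (> 0, since η = 0.232 < η_Carnot = 0.331).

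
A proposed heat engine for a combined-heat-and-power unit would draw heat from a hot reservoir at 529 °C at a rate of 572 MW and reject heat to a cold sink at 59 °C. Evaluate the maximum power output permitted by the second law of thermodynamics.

T_H = 529 °C → 529 + 273.15 = 802.15 K.
T_C = 59 °C → 59 + 273.15 = 332.15 K.
The upper bound on efficiency is η_max = 1 − T_C/T_H = 1 − 332.15/802.15 = 0.5859.
W_max = η_max · Q_H = 0.5859 × 572 = 335 MW.

Ẇ_max ≈ 335 MW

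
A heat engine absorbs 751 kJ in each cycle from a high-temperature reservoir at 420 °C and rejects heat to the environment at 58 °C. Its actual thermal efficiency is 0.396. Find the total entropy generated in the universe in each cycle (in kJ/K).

T_H = 420 °C → 420 + 273.15 = 693.15 K.
T_C = 58 °C → 58 + 273.15 = 331.15 K.
W = η·Q_H = 0.396 × 751 = 297.4 kJ, so Q_C = Q_H − W = 453.6 kJ.
Entropy balance on the reservoirs: −Q_H/T_H = -1.083 kJ/K, +Q_C/T_C = 1.370 kJ/K.
ΔS_univ = −Q_H/T_H + Q_C/T_C = 0.286 kJ/K (> 0, since η = 0.396 < η_Carnot = 0.522).

ΔS_univ ≈ 0.286 kJ/K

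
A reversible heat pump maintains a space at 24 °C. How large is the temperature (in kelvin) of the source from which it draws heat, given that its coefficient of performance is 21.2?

T_C ≈ 283.1 K

T_H = 24 °C → 24 + 273.15 = 297.15 K.
COP_HP = T_H/(T_H − T_C) ⇒ T_C = T_H·(COP_HP − 1)/COP_HP = 297.15 × (21.2 − 1)/21.2 = 283.1 K.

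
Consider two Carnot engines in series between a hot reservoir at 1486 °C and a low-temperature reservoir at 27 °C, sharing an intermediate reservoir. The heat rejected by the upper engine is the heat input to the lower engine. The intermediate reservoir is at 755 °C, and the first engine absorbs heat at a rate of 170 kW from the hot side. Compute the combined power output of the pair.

T_H = 1486 °C → 1486 + 273.15 = 1759.15 K.
T_C = 27 °C → 27 + 273.15 = 300.15 K.
Two reversible stages in series are equivalent to a single Carnot engine between T_H and T_C, so η_total = 1 − T_C/T_H = 1 − 300.15/1759.15 = 0.8294.
W_total = η_total · Q_H = 0.8294 × 170 = 141 kW.

Ẇ_total ≈ 141 kW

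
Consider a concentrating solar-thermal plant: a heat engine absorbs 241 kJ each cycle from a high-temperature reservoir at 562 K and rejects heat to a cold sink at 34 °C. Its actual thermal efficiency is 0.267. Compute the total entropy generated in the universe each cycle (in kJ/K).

T_C = 34 °C → 34 + 273.15 = 307.15 K.
W = η·Q_H = 0.267 × 241 = 64.35 kJ, so Q_C = Q_H − W = 176.7 kJ.
The hot reservoir loses entropy Q_H/T_H = 241/562.00 = 0.4288 kJ/K; the cold reservoir gains Q_C/T_C = 176.7/307.15 = 0.5751 kJ/K.
ΔS_univ = −Q_H/T_H + Q_C/T_C = 0.146 kJ/K (> 0, since η = 0.267 < η_Carnot = 0.453).

ΔS_univ ≈ 0.146 kJ/K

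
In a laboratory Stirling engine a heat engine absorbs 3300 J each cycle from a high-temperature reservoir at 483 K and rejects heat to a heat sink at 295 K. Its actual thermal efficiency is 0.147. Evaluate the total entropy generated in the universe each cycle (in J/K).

ΔS_univ ≈ 2.71 J/K

W = η·Q_H = 0.147 × 3300 = 485.1 J, so Q_C = Q_H − W = 2815 J.
Entropy balance on the reservoirs: −Q_H/T_H = -6.832 J/K, +Q_C/T_C = 9.542 J/K.
ΔS_univ = −Q_H/T_H + Q_C/T_C = 2.71 J/K (> 0, since η = 0.147 < η_Carnot = 0.389).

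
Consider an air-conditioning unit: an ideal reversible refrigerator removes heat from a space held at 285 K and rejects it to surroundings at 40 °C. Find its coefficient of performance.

T_H = 40 °C → 40 + 273.15 = 313.15 K.
Carnot COP: COP_R = T_C/(T_H − T_C) = 285.00/(313.15 − 285.00) = 10.1.

COP_R ≈ 10.1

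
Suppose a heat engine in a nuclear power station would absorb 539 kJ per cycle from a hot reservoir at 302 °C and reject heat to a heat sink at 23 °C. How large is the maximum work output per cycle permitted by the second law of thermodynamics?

W_max ≈ 261 kJ

T_H = 302 °C → 302 + 273.15 = 575.15 K.
T_C = 23 °C → 23 + 273.15 = 296.15 K.
The upper bound on efficiency is η_max = 1 − T_C/T_H = 1 − 296.15/575.15 = 0.4851.
W_max = η_max · Q_H = 0.4851 × 539 = 261 kJ.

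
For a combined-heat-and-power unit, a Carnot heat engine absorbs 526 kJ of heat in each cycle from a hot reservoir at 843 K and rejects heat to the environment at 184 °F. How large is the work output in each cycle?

T_C = 184 °F → (184 − 32) × 5/9 = 84.44 °C = 357.59 K.
η_rev = 1 − T_C/T_H = 1 − 357.59/843.00 = 0.5758.
W = η·Q_H = 0.5758 × 526 = 302.9 kJ.

W ≈ 302.9 kJ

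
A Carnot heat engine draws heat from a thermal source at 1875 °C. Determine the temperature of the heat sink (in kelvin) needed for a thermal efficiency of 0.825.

T_H = 1875 °C → 1875 + 273.15 = 2148.15 K.
From η = 1 − T_C/T_H, T_C = T_H·(1 − η) = 2148.15 × (1 − 0.825) = 376 K.

T_C ≈ 376 K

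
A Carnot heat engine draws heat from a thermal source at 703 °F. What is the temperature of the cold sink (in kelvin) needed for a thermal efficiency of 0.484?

T_C ≈ 333 K

T_H = 703 °F → (703 − 32) × 5/9 = 372.78 °C = 645.93 K.
From η = 1 − T_C/T_H, T_C = T_H·(1 − η) = 645.93 × (1 − 0.484) = 333 K.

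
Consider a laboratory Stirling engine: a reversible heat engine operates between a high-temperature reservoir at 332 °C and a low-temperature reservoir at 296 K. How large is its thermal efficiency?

η ≈ 0.5109

T_H = 332 °C → 332 + 273.15 = 605.15 K.
Carnot efficiency: η = 1 − T_C/T_H = 1 − 296.00/605.15 = 0.5109.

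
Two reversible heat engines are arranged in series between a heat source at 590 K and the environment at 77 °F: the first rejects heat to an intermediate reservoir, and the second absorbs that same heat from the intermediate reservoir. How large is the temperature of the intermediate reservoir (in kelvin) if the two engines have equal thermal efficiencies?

T_m ≈ 419.4 K

T_C = 77 °F → (77 − 32) × 5/9 = 25.00 °C = 298.15 K.
Equal efficiencies require 1 − T_m/T_H = 1 − T_C/T_m, i.e. T_m/T_H = T_C/T_m, so T_m = √(T_H·T_C) = √(590.00 × 298.15) = 419.4 K.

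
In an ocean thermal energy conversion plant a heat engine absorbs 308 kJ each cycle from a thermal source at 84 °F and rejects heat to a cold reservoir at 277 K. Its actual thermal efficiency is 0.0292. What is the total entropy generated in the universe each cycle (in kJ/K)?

T_H = 84 °F → (84 − 32) × 5/9 = 28.89 °C = 302.04 K.
W = η·Q_H = 0.0292 × 308 = 8.994 kJ, so Q_C = Q_H − W = 299.0 kJ.
The hot reservoir loses entropy Q_H/T_H = 308/302.04 = 1.020 kJ/K; the cold reservoir gains Q_C/T_C = 299.0/277.00 = 1.079 kJ/K.
ΔS_univ = −Q_H/T_H + Q_C/T_C = 0.05971 kJ/K (> 0, since η = 0.0292 < η_Carnot = 0.083).

ΔS_univ ≈ 0.05971 kJ/K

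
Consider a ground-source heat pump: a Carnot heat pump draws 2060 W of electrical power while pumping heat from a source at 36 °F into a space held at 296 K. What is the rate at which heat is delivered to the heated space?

Q̇_H ≈ 29560 W

T_C = 36 °F → (36 − 32) × 5/9 = 2.22 °C = 275.37 K.
The Carnot heat-pump COP is COP_HP = T_H/(T_H − T_C) = 296.00/20.63 = 14.3496.
Q_H = COP_HP · W = 14.3496 × 2060 = 29560 W.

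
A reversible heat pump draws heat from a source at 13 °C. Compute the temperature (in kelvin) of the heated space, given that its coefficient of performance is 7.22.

T_H ≈ 332 K

T_C = 13 °C → 13 + 273.15 = 286.15 K.
COP_HP = T_H/(T_H − T_C) ⇒ T_H = T_C·COP_HP/(COP_HP − 1) = 286.15 × 7.22/(7.22 − 1) = 332 K.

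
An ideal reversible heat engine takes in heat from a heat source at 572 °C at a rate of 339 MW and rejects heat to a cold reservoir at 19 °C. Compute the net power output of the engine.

T_H = 572 °C → 572 + 273.15 = 845.15 K.
T_C = 19 °C → 19 + 273.15 = 292.15 K.
η_rev = 1 − T_C/T_H = 1 − 292.15/845.15 = 0.6543.
W = η·Q_H = 0.6543 × 339 = 221.8 MW.

Ẇ ≈ 221.8 MW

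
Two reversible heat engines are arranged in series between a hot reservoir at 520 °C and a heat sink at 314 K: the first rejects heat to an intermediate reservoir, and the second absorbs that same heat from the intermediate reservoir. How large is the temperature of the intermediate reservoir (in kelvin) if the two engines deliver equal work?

T_H = 520 °C → 520 + 273.15 = 793.15 K.
For reversible stages Q_m = Q_H·(T_m/T_H). Setting W₁ = Q_H(1 − T_m/T_H) equal to W₂ = Q_m(1 − T_C/T_m) = Q_H·(T_m − T_C)/T_H gives T_H − T_m = T_m − T_C, so T_m = (T_H + T_C)/2 = (793.15 + 314.00)/2 = 554 K.

T_m ≈ 554 K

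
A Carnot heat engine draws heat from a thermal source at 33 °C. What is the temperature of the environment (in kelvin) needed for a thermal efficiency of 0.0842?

T_C ≈ 280.4 K

T_H = 33 °C → 33 + 273.15 = 306.15 K.
From η = 1 − T_C/T_H, T_C = T_H·(1 − η) = 306.15 × (1 − 0.0842) = 280.4 K.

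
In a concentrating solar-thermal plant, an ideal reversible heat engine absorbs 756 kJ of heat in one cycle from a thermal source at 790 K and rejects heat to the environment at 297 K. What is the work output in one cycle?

W ≈ 472 kJ

η_rev = 1 − T_C/T_H = 1 − 297.00/790.00 = 0.6241.
W = η·Q_H = 0.6241 × 756 = 472 kJ.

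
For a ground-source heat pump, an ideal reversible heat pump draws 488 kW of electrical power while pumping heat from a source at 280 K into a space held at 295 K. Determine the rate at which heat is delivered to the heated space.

Q̇_H ≈ 9600 kW

Reversible heating COP: COP_HP = T_H/(T_H − T_C) = 295.00/15.00 = 19.6667.
Q_H = COP_HP · W = 19.6667 × 488 = 9600 kW.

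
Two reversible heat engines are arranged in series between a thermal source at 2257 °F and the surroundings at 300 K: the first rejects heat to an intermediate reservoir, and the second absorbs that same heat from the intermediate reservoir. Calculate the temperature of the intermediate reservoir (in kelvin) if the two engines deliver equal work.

T_m ≈ 904.6 K

T_H = 2257 °F → (2257 − 32) × 5/9 = 1236.11 °C = 1509.26 K.
For reversible stages Q_m = Q_H·(T_m/T_H). Setting W₁ = Q_H(1 − T_m/T_H) equal to W₂ = Q_m(1 − T_C/T_m) = Q_H·(T_m − T_C)/T_H gives T_H − T_m = T_m − T_C, so T_m = (T_H + T_C)/2 = (1509.26 + 300.00)/2 = 904.6 K.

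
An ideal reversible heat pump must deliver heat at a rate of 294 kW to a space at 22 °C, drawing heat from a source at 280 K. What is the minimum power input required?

T_H = 22 °C → 22 + 273.15 = 295.15 K.
For a reversible heat pump, COP_HP = T_H/(T_H − T_C) = 295.15/15.15 = 19.4818.
W = Q_H/COP_HP = 294/19.4818 = 15.1 kW.

Ẇ_in ≈ 15.1 kW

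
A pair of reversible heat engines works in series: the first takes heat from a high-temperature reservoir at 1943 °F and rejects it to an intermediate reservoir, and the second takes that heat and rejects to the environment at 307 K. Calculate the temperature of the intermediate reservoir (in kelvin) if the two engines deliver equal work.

T_H = 1943 °F → (1943 − 32) × 5/9 = 1061.67 °C = 1334.82 K.
For reversible stages Q_m = Q_H·(T_m/T_H). Setting W₁ = Q_H(1 − T_m/T_H) equal to W₂ = Q_m(1 − T_C/T_m) = Q_H·(T_m − T_C)/T_H gives T_H − T_m = T_m − T_C, so T_m = (T_H + T_C)/2 = (1334.82 + 307.00)/2 = 821 K.

T_m ≈ 821 K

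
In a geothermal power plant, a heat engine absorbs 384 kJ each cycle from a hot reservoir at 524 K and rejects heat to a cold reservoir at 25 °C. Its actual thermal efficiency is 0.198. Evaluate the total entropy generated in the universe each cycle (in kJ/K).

ΔS_univ ≈ 0.300 kJ/K

T_C = 25 °C → 25 + 273.15 = 298.15 K.
W = η·Q_H = 0.198 × 384 = 76.03 kJ, so Q_C = Q_H − W = 308.0 kJ.
The hot reservoir loses entropy Q_H/T_H = 384/524.00 = 0.7328 kJ/K; the cold reservoir gains Q_C/T_C = 308.0/298.15 = 1.033 kJ/K.
ΔS_univ = −Q_H/T_H + Q_C/T_C = 0.300 kJ/K (> 0, since η = 0.198 < η_Carnot = 0.431).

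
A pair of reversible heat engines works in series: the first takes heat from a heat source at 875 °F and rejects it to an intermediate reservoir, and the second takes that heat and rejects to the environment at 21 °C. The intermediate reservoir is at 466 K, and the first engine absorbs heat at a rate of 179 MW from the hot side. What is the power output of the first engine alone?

Ẇ₁ ≈ 66.5 MW

T_H = 875 °F → (875 − 32) × 5/9 = 468.33 °C = 741.48 K.
T_C = 21 °C → 21 + 273.15 = 294.15 K.
First-stage efficiency η₁ = 1 − T_m/T_H = 1 − 466.00/741.48 = 0.3715.
W₁ = η₁·Q_H = 0.3715 × 179 = 66.5 MW.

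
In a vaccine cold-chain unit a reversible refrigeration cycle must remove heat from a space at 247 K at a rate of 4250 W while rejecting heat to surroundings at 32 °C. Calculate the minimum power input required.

Ẇ_in ≈ 1000 W

T_H = 32 °C → 32 + 273.15 = 305.15 K.
The reversible coefficient of performance is COP_R = T_C/(T_H − T_C) = 247.00/58.15 = 4.2476.
W = Q_C/COP_R = 4250/4.2476 = 1000 W.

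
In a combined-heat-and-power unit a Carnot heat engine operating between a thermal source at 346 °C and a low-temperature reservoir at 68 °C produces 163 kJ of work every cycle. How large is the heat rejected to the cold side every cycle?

T_H = 346 °C → 346 + 273.15 = 619.15 K.
T_C = 68 °C → 68 + 273.15 = 341.15 K.
Since the cycle is reversible, η = 1 − T_C/T_H = 1 − 341.15/619.15 = 0.4490.
Since Q_C/Q_H = T_C/T_H and Q_H = W/η, Q_C = W·T_C/(T_H − T_C) = 163 × 341.15/278.00 = 200 kJ.

Q_C ≈ 200 kJ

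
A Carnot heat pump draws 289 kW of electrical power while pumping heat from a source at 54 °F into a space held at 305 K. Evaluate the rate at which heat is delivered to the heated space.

T_C = 54 °F → (54 − 32) × 5/9 = 12.22 °C = 285.37 K.
Reversible heating COP: COP_HP = T_H/(T_H − T_C) = 305.00/19.63 = 15.5392.
Q_H = COP_HP · W = 15.5392 × 289 = 4491 kW.

Q̇_H ≈ 4491 kW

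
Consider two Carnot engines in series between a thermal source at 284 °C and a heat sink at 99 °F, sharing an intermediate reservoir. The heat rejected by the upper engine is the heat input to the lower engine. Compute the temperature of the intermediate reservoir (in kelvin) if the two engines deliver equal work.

T_H = 284 °C → 284 + 273.15 = 557.15 K.
T_C = 99 °F → (99 − 32) × 5/9 = 37.22 °C = 310.37 K.
For reversible stages Q_m = Q_H·(T_m/T_H). Setting W₁ = Q_H(1 − T_m/T_H) equal to W₂ = Q_m(1 − T_C/T_m) = Q_H·(T_m − T_C)/T_H gives T_H − T_m = T_m − T_C, so T_m = (T_H + T_C)/2 = (557.15 + 310.37)/2 = 434 K.

T_m ≈ 434 K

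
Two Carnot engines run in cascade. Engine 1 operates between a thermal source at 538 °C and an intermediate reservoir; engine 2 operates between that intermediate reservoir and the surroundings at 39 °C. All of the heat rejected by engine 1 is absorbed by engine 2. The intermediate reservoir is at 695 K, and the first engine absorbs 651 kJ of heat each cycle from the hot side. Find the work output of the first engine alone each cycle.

W₁ ≈ 93.2 kJ

T_H = 538 °C → 538 + 273.15 = 811.15 K.
T_C = 39 °C → 39 + 273.15 = 312.15 K.
First-stage efficiency η₁ = 1 − T_m/T_H = 1 − 695.00/811.15 = 0.1432.
W₁ = η₁·Q_H = 0.1432 × 651 = 93.2 kJ.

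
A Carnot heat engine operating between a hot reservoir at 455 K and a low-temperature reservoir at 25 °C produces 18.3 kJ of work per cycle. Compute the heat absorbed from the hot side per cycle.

T_C = 25 °C → 25 + 273.15 = 298.15 K.
The Carnot efficiency is η = 1 − T_C/T_H = 1 − 298.15/455.00 = 0.3447.
Q_H = W/η = 18.3/0.3447 = 53.1 kJ.

Q_H ≈ 53.1 kJ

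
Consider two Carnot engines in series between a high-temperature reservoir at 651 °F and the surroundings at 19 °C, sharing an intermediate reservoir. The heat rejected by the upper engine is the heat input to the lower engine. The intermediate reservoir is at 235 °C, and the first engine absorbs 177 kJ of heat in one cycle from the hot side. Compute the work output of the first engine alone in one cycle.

W₁ ≈ 31.24 kJ

T_H = 651 °F → (651 − 32) × 5/9 = 343.89 °C = 617.04 K.
T_C = 19 °C → 19 + 273.15 = 292.15 K.
T_m = 235 °C → 235 + 273.15 = 508.15 K.
First-stage efficiency η₁ = 1 − T_m/T_H = 1 − 508.15/617.04 = 0.1765.
W₁ = η₁·Q_H = 0.1765 × 177 = 31.24 kJ.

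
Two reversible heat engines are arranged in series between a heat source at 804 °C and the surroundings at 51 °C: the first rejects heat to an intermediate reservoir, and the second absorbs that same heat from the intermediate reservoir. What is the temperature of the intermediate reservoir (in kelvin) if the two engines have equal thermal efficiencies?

T_H = 804 °C → 804 + 273.15 = 1077.15 K.
T_C = 51 °C → 51 + 273.15 = 324.15 K.
Equal efficiencies require 1 − T_m/T_H = 1 − T_C/T_m, i.e. T_m/T_H = T_C/T_m, so T_m = √(T_H·T_C) = √(1077.15 × 324.15) = 591 K.

T_m ≈ 591 K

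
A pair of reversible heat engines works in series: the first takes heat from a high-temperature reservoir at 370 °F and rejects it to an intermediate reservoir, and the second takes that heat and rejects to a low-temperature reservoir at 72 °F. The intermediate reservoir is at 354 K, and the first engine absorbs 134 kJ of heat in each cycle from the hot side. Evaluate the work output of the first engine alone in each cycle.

T_H = 370 °F → (370 − 32) × 5/9 = 187.78 °C = 460.93 K.
T_C = 72 °F → (72 − 32) × 5/9 = 22.22 °C = 295.37 K.
First-stage efficiency η₁ = 1 − T_m/T_H = 1 − 354.00/460.93 = 0.2320.
W₁ = η₁·Q_H = 0.2320 × 134 = 31.1 kJ.

W₁ ≈ 31.1 kJ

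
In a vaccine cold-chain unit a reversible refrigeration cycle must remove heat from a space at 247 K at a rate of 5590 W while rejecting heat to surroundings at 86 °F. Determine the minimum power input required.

Ẇ_in ≈ 1271 W

T_H = 86 °F → (86 − 32) × 5/9 = 30.00 °C = 303.15 K.
The reversible coefficient of performance is COP_R = T_C/(T_H − T_C) = 247.00/56.15 = 4.3989.
W = Q_C/COP_R = 5590/4.3989 = 1271 W.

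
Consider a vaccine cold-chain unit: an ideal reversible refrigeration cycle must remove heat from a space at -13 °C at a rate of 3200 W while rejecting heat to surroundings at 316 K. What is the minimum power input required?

T_C = -13 °C → -13 + 273.15 = 260.15 K.
Carnot COP: COP_R = T_C/(T_H − T_C) = 260.15/55.85 = 4.6580.
W = Q_C/COP_R = 3200/4.6580 = 687 W.

Ẇ_in ≈ 687 W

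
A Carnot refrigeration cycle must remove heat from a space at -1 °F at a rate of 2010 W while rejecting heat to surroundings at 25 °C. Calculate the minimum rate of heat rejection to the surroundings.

T_H = 25 °C → 25 + 273.15 = 298.15 K.
T_C = -1 °F → (-1 − 32) × 5/9 = -18.33 °C = 254.82 K.
For a reversible cycle Q_H/Q_C = T_H/T_C, so Q_H = Q_C·T_H/T_C = 2010 × 298.15/254.82 = 2352 W.

Q̇_H ≈ 2352 W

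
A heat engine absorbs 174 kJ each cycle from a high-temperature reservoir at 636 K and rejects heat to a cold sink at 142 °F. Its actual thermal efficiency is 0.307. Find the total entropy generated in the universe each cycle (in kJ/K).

T_C = 142 °F → (142 − 32) × 5/9 = 61.11 °C = 334.26 K.
W = η·Q_H = 0.307 × 174 = 53.42 kJ, so Q_C = Q_H − W = 120.6 kJ.
Entropy balance on the reservoirs: −Q_H/T_H = -0.2736 kJ/K, +Q_C/T_C = 0.3607 kJ/K.
ΔS_univ = −Q_H/T_H + Q_C/T_C = 0.08716 kJ/K (> 0, since η = 0.307 < η_Carnot = 0.474).

ΔS_univ ≈ 0.08716 kJ/K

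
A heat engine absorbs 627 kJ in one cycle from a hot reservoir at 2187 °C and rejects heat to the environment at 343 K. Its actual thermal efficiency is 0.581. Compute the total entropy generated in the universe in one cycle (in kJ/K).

ΔS_univ ≈ 0.5111 kJ/K

T_H = 2187 °C → 2187 + 273.15 = 2460.15 K.
W = η·Q_H = 0.581 × 627 = 364.3 kJ, so Q_C = Q_H − W = 262.7 kJ.
Reservoir entropy changes: ΔS_H = −Q_H/T_H = −627/2460.15 = -0.2549 kJ/K and ΔS_C = +Q_C/T_C = 262.7/343.00 = 0.7659 kJ/K.
ΔS_univ = −Q_H/T_H + Q_C/T_C = 0.5111 kJ/K (> 0, since η = 0.581 < η_Carnot = 0.861).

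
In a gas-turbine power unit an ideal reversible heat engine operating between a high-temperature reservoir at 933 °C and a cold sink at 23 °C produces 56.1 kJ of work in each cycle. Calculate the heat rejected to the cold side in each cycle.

T_H = 933 °C → 933 + 273.15 = 1206.15 K.
T_C = 23 °C → 23 + 273.15 = 296.15 K.
For a reversible engine, η = 1 − T_C/T_H = 1 − 296.15/1206.15 = 0.7545.
Since Q_C/Q_H = T_C/T_H and Q_H = W/η, Q_C = W·T_C/(T_H − T_C) = 56.1 × 296.15/910.00 = 18.3 kJ.

Q_C ≈ 18.3 kJ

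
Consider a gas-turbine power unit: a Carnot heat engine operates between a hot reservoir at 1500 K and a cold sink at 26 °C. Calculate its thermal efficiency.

η ≈ 0.801

T_C = 26 °C → 26 + 273.15 = 299.15 K.
η_rev = 1 − T_C/T_H = 1 − 299.15/1500.00 = 0.801.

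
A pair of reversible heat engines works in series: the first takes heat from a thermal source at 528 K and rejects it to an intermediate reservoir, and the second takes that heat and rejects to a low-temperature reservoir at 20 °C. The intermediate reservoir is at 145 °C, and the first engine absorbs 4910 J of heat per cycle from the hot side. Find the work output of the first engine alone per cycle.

W₁ ≈ 1020 J

T_C = 20 °C → 20 + 273.15 = 293.15 K.
T_m = 145 °C → 145 + 273.15 = 418.15 K.
First-stage efficiency η₁ = 1 − T_m/T_H = 1 − 418.15/528.00 = 0.2080.
W₁ = η₁·Q_H = 0.2080 × 4910 = 1020 J.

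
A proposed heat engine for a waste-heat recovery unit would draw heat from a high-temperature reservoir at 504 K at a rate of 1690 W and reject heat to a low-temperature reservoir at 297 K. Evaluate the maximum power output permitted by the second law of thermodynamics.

Ẇ_max ≈ 694 W

No engine can exceed the Carnot limit: η_max = 1 − T_C/T_H = 1 − 297.00/504.00 = 0.4107.
W_max = η_max · Q_H = 0.4107 × 1690 = 694 W.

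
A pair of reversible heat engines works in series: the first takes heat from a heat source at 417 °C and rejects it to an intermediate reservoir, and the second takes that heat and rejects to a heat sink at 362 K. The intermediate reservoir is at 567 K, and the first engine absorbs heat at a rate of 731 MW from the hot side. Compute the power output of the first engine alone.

T_H = 417 °C → 417 + 273.15 = 690.15 K.
First-stage efficiency η₁ = 1 − T_m/T_H = 1 − 567.00/690.15 = 0.1784.
W₁ = η₁·Q_H = 0.1784 × 731 = 130 MW.

Ẇ₁ ≈ 130 MW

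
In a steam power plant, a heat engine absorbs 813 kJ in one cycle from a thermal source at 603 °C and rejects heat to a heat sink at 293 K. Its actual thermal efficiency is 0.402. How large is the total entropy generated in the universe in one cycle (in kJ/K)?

T_H = 603 °C → 603 + 273.15 = 876.15 K.
W = η·Q_H = 0.402 × 813 = 326.8 kJ, so Q_C = Q_H − W = 486.2 kJ.
The hot reservoir loses entropy Q_H/T_H = 813/876.15 = 0.9279 kJ/K; the cold reservoir gains Q_C/T_C = 486.2/293.00 = 1.659 kJ/K.
ΔS_univ = −Q_H/T_H + Q_C/T_C = 0.7314 kJ/K (> 0, since η = 0.402 < η_Carnot = 0.666).

ΔS_univ ≈ 0.7314 kJ/K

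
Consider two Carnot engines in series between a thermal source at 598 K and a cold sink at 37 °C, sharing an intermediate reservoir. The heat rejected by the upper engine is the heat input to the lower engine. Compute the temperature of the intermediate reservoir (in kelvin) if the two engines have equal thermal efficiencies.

T_m ≈ 430.7 K

T_C = 37 °C → 37 + 273.15 = 310.15 K.
Equal efficiencies require 1 − T_m/T_H = 1 − T_C/T_m, i.e. T_m/T_H = T_C/T_m, so T_m = √(T_H·T_C) = √(598.00 × 310.15) = 430.7 K.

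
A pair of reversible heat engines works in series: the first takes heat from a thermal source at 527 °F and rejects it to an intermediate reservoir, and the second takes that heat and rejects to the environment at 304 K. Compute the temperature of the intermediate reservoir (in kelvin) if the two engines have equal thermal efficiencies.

T_m ≈ 408 K

T_H = 527 °F → (527 − 32) × 5/9 = 275.00 °C = 548.15 K.
Equal efficiencies require 1 − T_m/T_H = 1 − T_C/T_m, i.e. T_m/T_H = T_C/T_m, so T_m = √(T_H·T_C) = √(548.15 × 304.00) = 408 K.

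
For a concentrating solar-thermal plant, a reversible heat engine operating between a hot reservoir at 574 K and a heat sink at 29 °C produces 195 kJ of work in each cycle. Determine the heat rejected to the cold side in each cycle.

T_C = 29 °C → 29 + 273.15 = 302.15 K.
Carnot efficiency: η = 1 − T_C/T_H = 1 − 302.15/574.00 = 0.4736.
Since Q_C/Q_H = T_C/T_H and Q_H = W/η, Q_C = W·T_C/(T_H − T_C) = 195 × 302.15/271.85 = 216.7 kJ.

Q_C ≈ 216.7 kJ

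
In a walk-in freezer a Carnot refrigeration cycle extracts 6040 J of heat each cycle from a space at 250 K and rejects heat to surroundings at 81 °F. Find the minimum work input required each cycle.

W_in ≈ 1220 J

T_H = 81 °F → (81 − 32) × 5/9 = 27.22 °C = 300.37 K.
For a reversible refrigerator, COP_R = T_C/(T_H − T_C) = 250.00/50.37 = 4.9631.
W = Q_C/COP_R = 6040/4.9631 = 1220 J.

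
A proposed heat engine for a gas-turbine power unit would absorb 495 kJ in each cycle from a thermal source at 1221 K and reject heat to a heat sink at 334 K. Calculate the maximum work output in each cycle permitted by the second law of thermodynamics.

The second-law ceiling is the Carnot efficiency, η_max = 1 − T_C/T_H = 1 − 334.00/1221.00 = 0.7265.
W_max = η_max · Q_H = 0.7265 × 495 = 359.6 kJ.

W_max ≈ 359.6 kJ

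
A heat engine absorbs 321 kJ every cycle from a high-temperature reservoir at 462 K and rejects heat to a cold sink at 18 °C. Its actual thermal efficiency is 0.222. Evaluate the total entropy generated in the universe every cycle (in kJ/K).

T_C = 18 °C → 18 + 273.15 = 291.15 K.
W = η·Q_H = 0.222 × 321 = 71.26 kJ, so Q_C = Q_H − W = 249.7 kJ.
The hot reservoir loses entropy Q_H/T_H = 321/462.00 = 0.6948 kJ/K; the cold reservoir gains Q_C/T_C = 249.7/291.15 = 0.8578 kJ/K.
ΔS_univ = −Q_H/T_H + Q_C/T_C = 0.163 kJ/K (> 0, since η = 0.222 < η_Carnot = 0.370).

ΔS_univ ≈ 0.163 kJ/K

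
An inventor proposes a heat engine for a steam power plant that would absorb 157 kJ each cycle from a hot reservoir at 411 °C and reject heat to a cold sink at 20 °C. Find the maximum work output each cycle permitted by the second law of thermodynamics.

W_max ≈ 89.73 kJ

T_H = 411 °C → 411 + 273.15 = 684.15 K.
T_C = 20 °C → 20 + 273.15 = 293.15 K.
By the Carnot theorem, η_max = 1 − T_C/T_H = 1 − 293.15/684.15 = 0.5715.
W_max = η_max · Q_H = 0.5715 × 157 = 89.73 kJ.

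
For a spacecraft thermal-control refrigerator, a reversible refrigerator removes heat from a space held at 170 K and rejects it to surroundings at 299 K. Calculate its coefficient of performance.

COP_R = T_C/(T_H − T_C) = 170.00/(299.00 − 170.00) = 1.32.

COP_R ≈ 1.32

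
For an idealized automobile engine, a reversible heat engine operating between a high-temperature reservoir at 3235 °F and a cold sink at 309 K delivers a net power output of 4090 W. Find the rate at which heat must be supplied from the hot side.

T_H = 3235 °F → (3235 − 32) × 5/9 = 1779.44 °C = 2052.59 K.
The Carnot efficiency is η = 1 − T_C/T_H = 1 − 309.00/2052.59 = 0.8495.
Q_H = W/η = 4090/0.8495 = 4815 W.

Q̇_H ≈ 4815 W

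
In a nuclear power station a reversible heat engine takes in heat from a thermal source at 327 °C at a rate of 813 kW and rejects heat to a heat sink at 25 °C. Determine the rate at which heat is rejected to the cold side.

T_H = 327 °C → 327 + 273.15 = 600.15 K.
T_C = 25 °C → 25 + 273.15 = 298.15 K.
The Carnot efficiency is η = 1 − T_C/T_H = 1 − 298.15/600.15 = 0.5032.
For a reversible cycle Q_C/Q_H = T_C/T_H, so Q_C = 813 × 298.15/600.15 = 403.9 kW.

Q̇_C ≈ 403.9 kW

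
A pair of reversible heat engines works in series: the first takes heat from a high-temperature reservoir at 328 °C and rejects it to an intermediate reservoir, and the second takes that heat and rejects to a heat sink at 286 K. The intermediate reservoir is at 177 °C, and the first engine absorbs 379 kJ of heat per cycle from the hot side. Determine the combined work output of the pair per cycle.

W_total ≈ 199 kJ

T_H = 328 °C → 328 + 273.15 = 601.15 K.
Two reversible stages in series are equivalent to a single Carnot engine between T_H and T_C, so η_total = 1 − T_C/T_H = 1 − 286.00/601.15 = 0.5242.
W_total = η_total · Q_H = 0.5242 × 379 = 199 kJ.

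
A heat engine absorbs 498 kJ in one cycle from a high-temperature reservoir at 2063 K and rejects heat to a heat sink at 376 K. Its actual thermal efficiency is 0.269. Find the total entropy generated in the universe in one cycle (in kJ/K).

ΔS_univ ≈ 0.727 kJ/K

W = η·Q_H = 0.269 × 498 = 134.0 kJ, so Q_C = Q_H − W = 364.0 kJ.
Entropy balance on the reservoirs: −Q_H/T_H = -0.2414 kJ/K, +Q_C/T_C = 0.9682 kJ/K.
ΔS_univ = −Q_H/T_H + Q_C/T_C = 0.727 kJ/K (> 0, since η = 0.269 < η_Carnot = 0.818).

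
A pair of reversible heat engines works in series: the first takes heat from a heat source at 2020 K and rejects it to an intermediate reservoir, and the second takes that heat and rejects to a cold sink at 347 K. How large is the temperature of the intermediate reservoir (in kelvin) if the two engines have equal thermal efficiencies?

Equal efficiencies require 1 − T_m/T_H = 1 − T_C/T_m, i.e. T_m/T_H = T_C/T_m, so T_m = √(T_H·T_C) = √(2020.00 × 347.00) = 837 K.

T_m ≈ 837 K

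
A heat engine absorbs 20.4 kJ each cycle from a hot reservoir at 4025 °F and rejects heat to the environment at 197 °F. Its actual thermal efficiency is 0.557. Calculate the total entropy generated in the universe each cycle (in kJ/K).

T_H = 4025 °F → (4025 − 32) × 5/9 = 2218.33 °C = 2491.48 K.
T_C = 197 °F → (197 − 32) × 5/9 = 91.67 °C = 364.82 K.
W = η·Q_H = 0.557 × 20.4 = 11.36 kJ, so Q_C = Q_H − W = 9.037 kJ.
Entropy balance on the reservoirs: −Q_H/T_H = -0.008188 kJ/K, +Q_C/T_C = 0.02477 kJ/K.
ΔS_univ = −Q_H/T_H + Q_C/T_C = 0.01658 kJ/K (> 0, since η = 0.557 < η_Carnot = 0.854).

ΔS_univ ≈ 0.01658 kJ/K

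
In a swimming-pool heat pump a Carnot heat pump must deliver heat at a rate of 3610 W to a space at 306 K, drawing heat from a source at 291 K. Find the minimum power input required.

Ẇ_in ≈ 177 W

For a reversible heat pump, COP_HP = T_H/(T_H − T_C) = 306.00/15.00 = 20.4000.
W = Q_H/COP_HP = 3610/20.4000 = 177 W.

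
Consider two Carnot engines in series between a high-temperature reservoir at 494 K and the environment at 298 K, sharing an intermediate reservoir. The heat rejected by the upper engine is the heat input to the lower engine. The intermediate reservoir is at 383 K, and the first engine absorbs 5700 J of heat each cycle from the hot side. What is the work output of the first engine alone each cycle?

First-stage efficiency η₁ = 1 − T_m/T_H = 1 − 383.00/494.00 = 0.2247.
W₁ = η₁·Q_H = 0.2247 × 5700 = 1281 J.

W₁ ≈ 1281 J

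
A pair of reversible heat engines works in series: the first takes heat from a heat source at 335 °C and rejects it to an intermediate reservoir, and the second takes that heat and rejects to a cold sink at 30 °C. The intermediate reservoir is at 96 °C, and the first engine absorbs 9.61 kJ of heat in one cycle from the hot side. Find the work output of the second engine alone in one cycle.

W₂ ≈ 1.043 kJ

T_H = 335 °C → 335 + 273.15 = 608.15 K.
T_C = 30 °C → 30 + 273.15 = 303.15 K.
T_m = 96 °C → 96 + 273.15 = 369.15 K.
Heat entering the second stage: Q_m = Q_H·(T_m/T_H) = 9.61 × 369.15/608.15 = 5.833 kJ.
Second-stage efficiency η₂ = 1 − T_C/T_m = 1 − 303.15/369.15 = 0.1788, so W₂ = η₂·Q_m = 1.043 kJ.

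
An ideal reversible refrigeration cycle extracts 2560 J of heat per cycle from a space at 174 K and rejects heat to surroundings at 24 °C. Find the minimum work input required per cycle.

T_H = 24 °C → 24 + 273.15 = 297.15 K.
COP_R = T_C/(T_H − T_C) = 174.00/123.15 = 1.4129.
W = Q_C/COP_R = 2560/1.4129 = 1810 J.

W_in ≈ 1810 J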